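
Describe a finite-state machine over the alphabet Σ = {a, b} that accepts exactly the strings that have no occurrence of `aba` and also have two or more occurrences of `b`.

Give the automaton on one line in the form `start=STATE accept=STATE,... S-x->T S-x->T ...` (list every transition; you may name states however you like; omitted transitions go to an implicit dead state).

start=q0 accept=q5,q7,q8,q9,q11,q12 q0-a->q1 q0-b->q2 q1-a->q1 q1-b->q3 q2-a->q4 q2-b->q5 q3-a->q6 q3-b->q5 q4-a->q4 q4-b->q7 q5-a->q8 q5-b->q9 q6-a->q6 q6-b->q10 q7-a->q10 q7-b->q9 q8-a->q8 q8-b->q11 q9-a->q12 q9-b->q9 q10-a->q10 q10-b->q13 q11-a->q13 q11-b->q9 q12-a->q12 q12-b->q11 q13-a->q13 q13-b->q13

Run two small machines in parallel and take their product. The first has 4 states tracking partial matches of the forbidden pattern `aba`; the second has 4 states tracking the count of `b`s, saturating at 3. A product state is a pair (one from each), accepting exactly when both do.
With 14 states:
          a    b  
>  q0     q1   q2 
   q1     q1   q3 
   q2     q4   q5 
   q3     q6   q5 
   q4     q4   q7 
 * q5     q8   q9 
   q6     q6  q10 
 * q7    q10   q9 
 * q8     q8  q11 
 * q9    q12   q9 
   q10   q10  q13 
 * q11   q13   q9 
 * q12   q12  q11 
   q13   q13  q13 
(> = start, * = accepting)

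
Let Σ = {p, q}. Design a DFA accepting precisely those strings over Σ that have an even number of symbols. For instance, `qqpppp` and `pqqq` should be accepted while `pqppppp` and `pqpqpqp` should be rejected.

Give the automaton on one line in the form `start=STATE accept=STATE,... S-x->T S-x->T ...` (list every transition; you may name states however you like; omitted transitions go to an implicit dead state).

Only the length mod 2 matters, so use a 2-cycle: from any state, every input symbol moves to the next state, wrapping B back to A. Mark A accepting.
With 2 states:
       p  q 
>* A   B  B 
   B   A  A 
(> = start, * = accepting)

start=A accept=A A-p->B A-q->B B-p->A B-q->A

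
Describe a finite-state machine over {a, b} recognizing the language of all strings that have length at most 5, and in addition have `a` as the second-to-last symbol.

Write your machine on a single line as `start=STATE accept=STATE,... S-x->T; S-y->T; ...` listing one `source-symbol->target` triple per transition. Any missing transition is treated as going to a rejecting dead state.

start=q0; accept=q3,q4,q7,q8,q11,q12; q0-a->q1; q0-b->q2; q1-a->q3; q1-b->q4; q2-a->q5; q2-b->q6; q3-a->q7; q3-b->q8; q4-a->q9; q4-b->q10; q5-a->q7; q5-b->q8; q6-a->q9; q6-b->q10; q7-a->q11; q7-b->q12; q8-a->q13; q8-b->q14; q9-a->q11; q9-b->q12; q10-a->q13; q10-b->q14; q11-a->q12; q11-b->q12; q12-a->q14; q12-b->q14; q13-a->q12; q13-b->q12; q14-a->q14; q14-b->q14

Handle the two conditions separately and then intersect. One (7 states) tracks the input length, saturating at 6; the other (7 states) tracks the last 2 symbols read. Each combined state is a pair, one component from each; accept when both components accept. After merging equivalent states the machine shrinks.
          a    b  
>  q0     q1   q2 
   q1     q3   q4 
   q2     q5   q6 
 * q3     q7   q8 
 * q4     q9  q10 
   q5     q7   q8 
   q6     q9  q10 
 * q7    q11  q12 
 * q8    q13  q14 
   q9    q11  q12 
   q10   q13  q14 
 * q11   q12  q12 
 * q12   q14  q14 
   q13   q12  q12 
   q14   q14  q14 
(> = start, * = accepting)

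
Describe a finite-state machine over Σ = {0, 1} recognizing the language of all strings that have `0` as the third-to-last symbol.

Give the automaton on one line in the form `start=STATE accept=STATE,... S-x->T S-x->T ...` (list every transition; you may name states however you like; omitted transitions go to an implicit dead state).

A DFA must remember the last 3 symbols (since which symbol is third-to-last isn't known until the input ends). Use one state per possible window of the last ≤3 symbols; accept from those whose window starts with `0`.
With 15 states:
          0    1  
>  q0     q1   q2 
   q1     q3   q4 
   q2     q5   q6 
   q3     q7   q8 
   q4     q9  q10 
   q5    q11  q12 
   q6    q13  q14 
 * q7     q7   q8 
 * q8     q9  q10 
 * q9    q11  q12 
 * q10   q13  q14 
   q11    q7   q8 
   q12    q9  q10 
   q13   q11  q12 
   q14   q13  q14 
(> = start, * = accepting)

start=q0 accept=q7,q8,q9,q10 q0-0->q1 q0-1->q2 q1-0->q3 q1-1->q4 q2-0->q5 q2-1->q6 q3-0->q7 q3-1->q8 q4-0->q9 q4-1->q10 q5-0->q11 q5-1->q12 q6-0->q13 q6-1->q14 q7-0->q7 q7-1->q8 q8-0->q9 q8-1->q10 q9-0->q11 q9-1->q12 q10-0->q13 q10-1->q14 q11-0->q7 q11-1->q8 q12-0->q9 q12-1->q10 q13-0->q11 q13-1->q12 q14-0->q13 q14-1->q14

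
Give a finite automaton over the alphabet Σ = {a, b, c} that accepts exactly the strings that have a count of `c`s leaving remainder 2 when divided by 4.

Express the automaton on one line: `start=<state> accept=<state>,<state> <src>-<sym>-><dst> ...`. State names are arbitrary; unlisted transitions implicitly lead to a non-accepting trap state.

start=q0 accept=q2 q0-a->q0 q0-b->q0 q0-c->q1 q1-a->q1 q1-b->q1 q1-c->q2 q2-a->q2 q2-b->q2 q2-c->q3 q3-a->q3 q3-b->q3 q3-c->q0

The only thing that matters is how many `c`s have appeared, reduced mod 4. Use one state per residue: q0 for 0, …, q3 for 3. Reading `c` moves to the next residue; anything else stays put. q2 is accepting.
4 states suffice.
        a   b   c  
>  q0   q0  q0  q1 
   q1   q1  q1  q2 
 * q2   q2  q2  q3 
   q3   q3  q3  q0 
(> = start, * = accepting)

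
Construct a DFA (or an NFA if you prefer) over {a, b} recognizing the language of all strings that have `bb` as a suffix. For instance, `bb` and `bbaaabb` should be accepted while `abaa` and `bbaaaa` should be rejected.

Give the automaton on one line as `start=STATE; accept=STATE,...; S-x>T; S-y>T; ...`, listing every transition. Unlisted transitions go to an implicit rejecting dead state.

start=q0; accept=q2; q0-a>q0; q0-b>q1; q1-a>q0; q1-b>q2; q2-a>q0; q2-b>q2

Remember how much of `bb` the current input suffix matches. State q0 means no match yet; q1 means the last symbol is `b`; q2 means the last 2 symbols are `bb`. Only q2 accepts. On a mismatch, fall back to the longest proper suffix that is still a prefix of `bb`.
        a   b  
>  q0   q0  q1 
   q1   q0  q2 
 * q2   q0  q2 
(> = start, * = accepting)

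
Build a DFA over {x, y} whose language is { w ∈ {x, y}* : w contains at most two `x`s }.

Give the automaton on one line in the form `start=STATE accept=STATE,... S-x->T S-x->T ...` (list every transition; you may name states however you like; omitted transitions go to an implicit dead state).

Count `x`s, saturating at 3: states S0 through S2 mean 0 through 2 `x`s seen; S3 means more than 2. Each `x` increments (capped at S3); other symbols loop. Accept from {S0, S1, S2}.
4 states suffice.
        x   y  
>* S0   S1  S0 
 * S1   S2  S1 
 * S2   S3  S2 
   S3   S3  S3 
(> = start, * = accepting)

start=S0 accept=S0,S1,S2 S0-x->S1 S0-y->S0 S1-x->S2 S1-y->S1 S2-x->S3 S2-y->S2 S3-x->S3 S3-y->S3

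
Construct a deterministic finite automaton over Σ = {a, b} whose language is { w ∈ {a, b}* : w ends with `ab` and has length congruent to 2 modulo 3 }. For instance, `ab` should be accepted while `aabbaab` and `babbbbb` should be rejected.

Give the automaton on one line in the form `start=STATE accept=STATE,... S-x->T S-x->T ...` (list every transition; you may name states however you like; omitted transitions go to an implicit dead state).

Handle the two conditions separately and then intersect. The first has 3 states tracking how much of the suffix `ab` has currently been matched; the second has 3 states tracking the input length modulo 3. A product state is a pair (one from each), accepting exactly when both do. After merging equivalent states the machine shrinks.
5 states suffice.
        a   b  
>  q0   q1  q2 
   q1   q3  q4 
   q2   q3  q3 
   q3   q0  q0 
 * q4   q0  q0 
(> = start, * = accepting)

start=q0 accept=q4 q0-a->q1 q0-b->q2 q1-a->q3 q1-b->q4 q2-a->q3 q2-b->q3 q3-a->q0 q3-b->q0 q4-a->q0 q4-b->q0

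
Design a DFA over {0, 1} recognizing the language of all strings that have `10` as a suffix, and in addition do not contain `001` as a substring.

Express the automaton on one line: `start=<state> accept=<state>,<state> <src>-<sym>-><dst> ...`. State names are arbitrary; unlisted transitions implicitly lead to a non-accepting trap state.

start=A accept=E A-0->B A-1->C B-0->D B-1->C C-0->E C-1->C D-0->D D-1->D E-0->D E-1->C

Run two small machines in parallel and take their product. The first has 3 states tracking how much of the suffix `10` has currently been matched; the second has 4 states tracking partial matches of the forbidden pattern `001`. A product state is a pair (one from each), accepting exactly when both do. Equivalent product states are then merged.
       0  1 
>  A   B  C 
   B   D  C 
   C   E  C 
   D   D  D 
 * E   D  C 
(> = start, * = accepting)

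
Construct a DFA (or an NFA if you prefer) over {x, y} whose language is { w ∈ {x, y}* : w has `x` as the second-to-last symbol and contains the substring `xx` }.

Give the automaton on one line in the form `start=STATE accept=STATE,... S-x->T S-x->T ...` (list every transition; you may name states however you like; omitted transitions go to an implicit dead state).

Build one automaton per condition and run them in lockstep. One (7 states) tracks the last 2 symbols read; the other (3 states) tracks whether and how much of `xx` has been seen. Each combined state is a pair, one component from each; accept when both components accept.
With 10 states:
        x   y  
>  q0   q1  q2 
   q1   q3  q4 
   q2   q5  q6 
 * q3   q3  q7 
   q4   q5  q6 
   q5   q3  q4 
   q6   q5  q6 
 * q7   q8  q9 
   q8   q3  q7 
   q9   q8  q9 
(> = start, * = accepting)

start=q0 accept=q3,q7 q0-x->q1 q0-y->q2 q1-x->q3 q1-y->q4 q2-x->q5 q2-y->q6 q3-x->q3 q3-y->q7 q4-x->q5 q4-y->q6 q5-x->q3 q5-y->q4 q6-x->q5 q6-y->q6 q7-x->q8 q7-y->q9 q8-x->q3 q8-y->q7 q9-x->q8 q9-y->q9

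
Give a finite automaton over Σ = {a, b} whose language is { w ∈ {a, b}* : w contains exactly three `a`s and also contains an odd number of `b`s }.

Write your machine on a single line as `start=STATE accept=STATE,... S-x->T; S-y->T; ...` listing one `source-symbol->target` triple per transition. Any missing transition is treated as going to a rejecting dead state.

start=q0; accept=q8; q0-a->q1; q0-b->q2; q1-a->q3; q1-b->q4; q2-a->q4; q2-b->q0; q3-a->q5; q3-b->q6; q4-a->q6; q4-b->q1; q5-a->q7; q5-b->q8; q6-a->q8; q6-b->q3; q7-a->q7; q7-b->q9; q8-a->q9; q8-b->q5; q9-a->q9; q9-b->q7

Run two small machines in parallel and take their product. The first has 5 states tracking the count of `a`s, saturating at 4; the second has 2 states tracking the count of `b`s modulo 2. A product state is a pair (one from each), accepting exactly when both do.
With 10 states:
        a   b  
>  q0   q1  q2 
   q1   q3  q4 
   q2   q4  q0 
   q3   q5  q6 
   q4   q6  q1 
   q5   q7  q8 
   q6   q8  q3 
   q7   q7  q9 
 * q8   q9  q5 
   q9   q9  q7 
(> = start, * = accepting)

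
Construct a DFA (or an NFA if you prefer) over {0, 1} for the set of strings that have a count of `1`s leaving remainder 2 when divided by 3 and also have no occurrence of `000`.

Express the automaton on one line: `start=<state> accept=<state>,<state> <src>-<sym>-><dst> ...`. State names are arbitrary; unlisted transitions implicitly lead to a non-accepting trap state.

Handle the two conditions separately and then intersect. The first has 3 states tracking the count of `1`s modulo 3; the second has 4 states tracking partial matches of the forbidden pattern `000`. A product state is a pair (one from each), accepting exactly when both do. Minimizing collapses redundant product states.
10 states suffice.
        0   1  
>  s0   s1  s2 
   s1   s3  s2 
   s2   s4  s5 
   s3   s6  s2 
   s4   s7  s5 
 * s5   s8  s0 
   s6   s6  s6 
   s7   s6  s5 
 * s8   s9  s0 
 * s9   s6  s0 
(> = start, * = accepting)

start=s0 accept=s5,s8,s9 s0-0->s1 s0-1->s2 s1-0->s3 s1-1->s2 s2-0->s4 s2-1->s5 s3-0->s6 s3-1->s2 s4-0->s7 s4-1->s5 s5-0->s8 s5-1->s0 s6-0->s6 s6-1->s6 s7-0->s6 s7-1->s5 s8-0->s9 s8-1->s0 s9-0->s6 s9-1->s0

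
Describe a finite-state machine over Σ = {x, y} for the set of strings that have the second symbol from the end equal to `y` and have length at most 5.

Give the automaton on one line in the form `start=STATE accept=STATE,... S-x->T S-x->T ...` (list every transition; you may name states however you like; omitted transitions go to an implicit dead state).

start=s0 accept=s5,s6,s9,s10,s13,s14,s17,s18 s0-x->s1 s0-y->s2 s1-x->s3 s1-y->s4 s2-x->s5 s2-y->s6 s3-x->s7 s3-y->s8 s4-x->s9 s4-y->s10 s5-x->s7 s5-y->s8 s6-x->s9 s6-y->s10 s7-x->s11 s7-y->s12 s8-x->s13 s8-y->s14 s9-x->s11 s9-y->s12 s10-x->s13 s10-y->s14 s11-x->s15 s11-y->s16 s12-x->s17 s12-y->s18 s13-x->s15 s13-y->s16 s14-x->s17 s14-y->s18 s15-x->s19 s15-y->s20 s16-x->s21 s16-y->s22 s17-x->s19 s17-y->s20 s18-x->s21 s18-y->s22 s19-x->s19 s19-y->s20 s20-x->s21 s20-y->s22 s21-x->s19 s21-y->s20 s22-x->s21 s22-y->s22

Build one automaton per condition and run them in lockstep. One (7 states) tracks the last 2 symbols read; the other (7 states) tracks the input length, saturating at 6. Each combined state is a pair, one component from each; accept when both components accept.
          x    y  
>  s0     s1   s2 
   s1     s3   s4 
   s2     s5   s6 
   s3     s7   s8 
   s4     s9  s10 
 * s5     s7   s8 
 * s6     s9  s10 
   s7    s11  s12 
   s8    s13  s14 
 * s9    s11  s12 
 * s10   s13  s14 
   s11   s15  s16 
   s12   s17  s18 
 * s13   s15  s16 
 * s14   s17  s18 
   s15   s19  s20 
   s16   s21  s22 
 * s17   s19  s20 
 * s18   s21  s22 
   s19   s19  s20 
   s20   s21  s22 
   s21   s19  s20 
   s22   s21  s22 
(> = start, * = accepting)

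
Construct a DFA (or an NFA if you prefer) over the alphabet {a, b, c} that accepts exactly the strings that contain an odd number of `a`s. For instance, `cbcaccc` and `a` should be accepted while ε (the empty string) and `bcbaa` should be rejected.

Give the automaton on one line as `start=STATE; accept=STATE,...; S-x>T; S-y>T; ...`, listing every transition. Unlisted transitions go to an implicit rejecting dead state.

The only thing that matters is how many `a`s have appeared, reduced mod 2. Use one state per residue: S0 for 0, …, S1 for 1. Reading `a` moves to the next residue; anything else stays put. S1 is accepting.
        a   b   c  
>  S0   S1  S0  S0 
 * S1   S0  S1  S1 
(> = start, * = accepting)

start=S0; accept=S1; S0-a>S1; S0-b>S0; S0-c>S0; S1-a>S0; S1-b>S1; S1-c>S1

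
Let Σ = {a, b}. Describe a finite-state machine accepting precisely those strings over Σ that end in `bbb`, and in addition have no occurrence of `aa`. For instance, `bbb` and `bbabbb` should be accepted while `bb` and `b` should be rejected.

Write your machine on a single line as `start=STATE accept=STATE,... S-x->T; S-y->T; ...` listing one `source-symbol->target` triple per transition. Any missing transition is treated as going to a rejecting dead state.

Build one automaton per condition and run them in lockstep. The first has 4 states tracking how much of the suffix `bbb` has currently been matched; the second has 3 states tracking partial matches of the forbidden pattern `aa`. A product state is a pair (one from each), accepting exactly when both do. After merging equivalent states the machine shrinks.
With 6 states:
        a   b  
>  S0   S1  S2 
   S1   S3  S2 
   S2   S1  S4 
   S3   S3  S3 
   S4   S1  S5 
 * S5   S1  S5 
(> = start, * = accepting)

start=S0; accept=S5; S0-a->S1; S0-b->S2; S1-a->S3; S1-b->S2; S2-a->S1; S2-b->S4; S3-a->S3; S3-b->S3; S4-a->S1; S4-b->S5; S5-a->S1; S5-b->S5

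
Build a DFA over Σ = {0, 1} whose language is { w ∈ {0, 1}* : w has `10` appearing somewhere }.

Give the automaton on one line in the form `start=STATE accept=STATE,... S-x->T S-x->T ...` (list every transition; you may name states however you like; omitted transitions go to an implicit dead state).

Track how much of `10` has been matched so far: state s0 is no progress, s2 is the absorbing accept state reached once `10` has occurred. Intermediate states record partial matches; on a mismatch, fall back to the longest reusable overlap.
        0   1  
>  s0   s0  s1 
   s1   s2  s1 
 * s2   s2  s2 
(> = start, * = accepting)

start=s0 accept=s2 s0-0->s0 s0-1->s1 s1-0->s2 s1-1->s1 s2-0->s2 s2-1->s2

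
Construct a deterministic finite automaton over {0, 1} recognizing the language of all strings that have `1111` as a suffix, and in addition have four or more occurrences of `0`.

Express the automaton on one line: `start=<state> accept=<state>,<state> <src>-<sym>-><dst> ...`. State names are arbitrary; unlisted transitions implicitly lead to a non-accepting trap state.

start=s0 accept=s8 s0-0->s1 s0-1->s0 s1-0->s2 s1-1->s1 s2-0->s3 s2-1->s2 s3-0->s4 s3-1->s3 s4-0->s4 s4-1->s5 s5-0->s4 s5-1->s6 s6-0->s4 s6-1->s7 s7-0->s4 s7-1->s8 s8-0->s4 s8-1->s8

Build one automaton per condition and run them in lockstep. One (5 states) tracks how much of the suffix `1111` has currently been matched; the other (6 states) tracks the count of `0`s, saturating at 5. Each combined state is a pair, one component from each; accept when both components accept. After merging equivalent states the machine shrinks.
        0   1  
>  s0   s1  s0 
   s1   s2  s1 
   s2   s3  s2 
   s3   s4  s3 
   s4   s4  s5 
   s5   s4  s6 
   s6   s4  s7 
   s7   s4  s8 
 * s8   s4  s8 
(> = start, * = accepting)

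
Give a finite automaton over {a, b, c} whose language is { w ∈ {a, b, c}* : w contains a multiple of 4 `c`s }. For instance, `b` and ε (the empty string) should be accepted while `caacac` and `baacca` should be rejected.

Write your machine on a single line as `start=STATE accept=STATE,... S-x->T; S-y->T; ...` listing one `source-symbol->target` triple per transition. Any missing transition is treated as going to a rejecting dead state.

start=q0; accept=q0; q0-a->q0; q0-b->q0; q0-c->q1; q1-a->q1; q1-b->q1; q1-c->q2; q2-a->q2; q2-b->q2; q2-c->q3; q3-a->q3; q3-b->q3; q3-c->q0

The only thing that matters is how many `c`s have appeared, reduced mod 4. Use one state per residue: q0 for 0, …, q3 for 3. Reading `c` moves to the next residue; anything else stays put. q0 is accepting.
4 states suffice.
        a   b   c  
>* q0   q0  q0  q1 
   q1   q1  q1  q2 
   q2   q2  q2  q3 
   q3   q3  q3  q0 
(> = start, * = accepting)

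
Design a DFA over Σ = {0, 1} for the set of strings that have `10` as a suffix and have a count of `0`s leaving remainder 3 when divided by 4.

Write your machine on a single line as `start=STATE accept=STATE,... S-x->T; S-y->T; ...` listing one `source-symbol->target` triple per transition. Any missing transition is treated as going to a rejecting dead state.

Handle the two conditions separately and then intersect. The first has 3 states tracking how much of the suffix `10` has currently been matched; the second has 4 states tracking the count of `0`s modulo 4. A product state is a pair (one from each), accepting exactly when both do. Minimizing collapses redundant product states.
        0   1  
>  s0   s1  s0 
   s1   s2  s1 
   s2   s3  s4 
   s3   s0  s3 
   s4   s5  s4 
 * s5   s0  s3 
(> = start, * = accepting)

start=s0; accept=s5; s0-0->s1; s0-1->s0; s1-0->s2; s1-1->s1; s2-0->s3; s2-1->s4; s3-0->s0; s3-1->s3; s4-0->s5; s4-1->s4; s5-0->s0; s5-1->s3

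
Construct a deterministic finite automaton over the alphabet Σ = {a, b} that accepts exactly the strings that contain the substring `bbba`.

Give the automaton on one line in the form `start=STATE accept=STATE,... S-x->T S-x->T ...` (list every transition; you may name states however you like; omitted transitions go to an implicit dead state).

start=S0 accept=S4 S0-a->S0 S0-b->S1 S1-a->S0 S1-b->S2 S2-a->S0 S2-b->S3 S3-a->S4 S3-b->S3 S4-a->S4 S4-b->S4

States S0..S3 record the length of the longest prefix of `bbba` that matches the current input suffix. Reaching S4 means `bbba` has been seen, and we stay there forever. Accept from S4.
With 5 states:
        a   b  
>  S0   S0  S1 
   S1   S0  S2 
   S2   S0  S3 
   S3   S4  S3 
 * S4   S4  S4 
(> = start, * = accepting)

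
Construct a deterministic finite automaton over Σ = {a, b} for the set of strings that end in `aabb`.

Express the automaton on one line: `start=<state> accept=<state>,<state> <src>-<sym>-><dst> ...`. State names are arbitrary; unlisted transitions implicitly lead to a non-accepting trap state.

start=q0 accept=q4 q0-a->q1 q0-b->q0 q1-a->q2 q1-b->q0 q2-a->q2 q2-b->q3 q3-a->q1 q3-b->q4 q4-a->q1 q4-b->q0

Let each state record the length of the longest suffix of the input read so far that is also a prefix of `aabb`. q1 means the last symbol is `a`; q2 means the last 2 symbols are `aa`; q3 means the last 3 symbols are `aab`; q4 means the last 4 symbols are `aabb`. Accept only at q4, where the string currently ends in `aabb`.
5 states suffice.
        a   b  
>  q0   q1  q0 
   q1   q2  q0 
   q2   q2  q3 
   q3   q1  q4 
 * q4   q1  q0 
(> = start, * = accepting)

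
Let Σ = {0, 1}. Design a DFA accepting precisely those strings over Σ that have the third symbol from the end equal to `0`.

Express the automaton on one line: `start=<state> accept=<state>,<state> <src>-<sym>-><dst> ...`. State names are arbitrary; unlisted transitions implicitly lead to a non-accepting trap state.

start=s0 accept=s7,s8,s9,s10 s0-0->s1 s0-1->s2 s1-0->s3 s1-1->s4 s2-0->s5 s2-1->s6 s3-0->s7 s3-1->s8 s4-0->s9 s4-1->s10 s5-0->s11 s5-1->s12 s6-0->s13 s6-1->s14 s7-0->s7 s7-1->s8 s8-0->s9 s8-1->s10 s9-0->s11 s9-1->s12 s10-0->s13 s10-1->s14 s11-0->s7 s11-1->s8 s12-0->s9 s12-1->s10 s13-0->s11 s13-1->s12 s14-0->s13 s14-1->s14

Because acceptance depends on a position counted from the end, the machine has to buffer the most recent 3 symbols. Make each state the string of the last up-to-3 symbols read; on input `x` shift the window left and append `x`. Accept when the buffered window has length 3 and begins with `0`.
15 states suffice.
          0    1  
>  s0     s1   s2 
   s1     s3   s4 
   s2     s5   s6 
   s3     s7   s8 
   s4     s9  s10 
   s5    s11  s12 
   s6    s13  s14 
 * s7     s7   s8 
 * s8     s9  s10 
 * s9    s11  s12 
 * s10   s13  s14 
   s11    s7   s8 
   s12    s9  s10 
   s13   s11  s12 
   s14   s13  s14 
(> = start, * = accepting)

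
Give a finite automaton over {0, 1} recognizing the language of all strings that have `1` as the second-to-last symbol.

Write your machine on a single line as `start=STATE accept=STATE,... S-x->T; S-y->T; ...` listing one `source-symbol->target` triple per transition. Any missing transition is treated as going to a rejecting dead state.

Because acceptance depends on a position counted from the end, the machine has to buffer the most recent 2 symbols. Make each state the string of the last up-to-2 symbols read; on input `x` shift the window left and append `x`. Accept when the buffered window has length 2 and begins with `1`.
7 states suffice.
        0   1  
>  S0   S1  S2 
   S1   S3  S4 
   S2   S5  S6 
   S3   S3  S4 
   S4   S5  S6 
 * S5   S3  S4 
 * S6   S5  S6 
(> = start, * = accepting)

start=S0; accept=S5,S6; S0-0->S1; S0-1->S2; S1-0->S3; S1-1->S4; S2-0->S5; S2-1->S6; S3-0->S3; S3-1->S4; S4-0->S5; S4-1->S6; S5-0->S3; S5-1->S4; S6-0->S5; S6-1->S6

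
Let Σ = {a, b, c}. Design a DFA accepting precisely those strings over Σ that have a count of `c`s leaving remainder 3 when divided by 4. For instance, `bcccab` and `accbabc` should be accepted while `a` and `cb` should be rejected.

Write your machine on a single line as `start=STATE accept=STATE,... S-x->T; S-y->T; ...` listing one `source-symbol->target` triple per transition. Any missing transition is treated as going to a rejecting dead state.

start=s0; accept=s3; s0-a->s0; s0-b->s0; s0-c->s1; s1-a->s1; s1-b->s1; s1-c->s2; s2-a->s2; s2-b->s2; s2-c->s3; s3-a->s3; s3-b->s3; s3-c->s0

The only thing that matters is how many `c`s have appeared, reduced mod 4. Use one state per residue: s0 for 0, …, s3 for 3. Reading `c` moves to the next residue; anything else stays put. s3 is accepting.
        a   b   c  
>  s0   s0  s0  s1 
   s1   s1  s1  s2 
   s2   s2  s2  s3 
 * s3   s3  s3  s0 
(> = start, * = accepting)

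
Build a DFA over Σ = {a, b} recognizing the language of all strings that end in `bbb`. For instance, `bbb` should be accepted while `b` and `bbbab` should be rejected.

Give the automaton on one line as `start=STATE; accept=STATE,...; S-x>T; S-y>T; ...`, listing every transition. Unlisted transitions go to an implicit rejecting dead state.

Let each state record the length of the longest suffix of the input read so far that is also a prefix of `bbb`. S1 means the last symbol is `b`; S2 means the last 2 symbols are `bb`; S3 means the last 3 symbols are `bbb`. Accept only at S3, where the string currently ends in `bbb`.
        a   b  
>  S0   S0  S1 
   S1   S0  S2 
   S2   S0  S3 
 * S3   S0  S3 
(> = start, * = accepting)

start=S0; accept=S3; S0-a>S0; S0-b>S1; S1-a>S0; S1-b>S2; S2-a>S0; S2-b>S3; S3-a>S0; S3-b>S3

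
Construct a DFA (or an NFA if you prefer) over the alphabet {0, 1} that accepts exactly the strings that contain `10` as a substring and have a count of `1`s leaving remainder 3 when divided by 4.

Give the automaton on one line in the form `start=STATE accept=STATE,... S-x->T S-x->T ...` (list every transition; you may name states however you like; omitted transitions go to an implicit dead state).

Handle the two conditions separately and then intersect. The first has 3 states tracking whether and how much of `10` has been seen; the second has 4 states tracking the count of `1`s modulo 4. A product state is a pair (one from each), accepting exactly when both do.
        0   1  
>  s0   s0  s1 
   s1   s2  s3 
   s2   s2  s4 
   s3   s4  s5 
   s4   s4  s6 
   s5   s6  s7 
 * s6   s6  s8 
   s7   s8  s1 
   s8   s8  s2 
(> = start, * = accepting)

start=s0 accept=s6 s0-0->s0 s0-1->s1 s1-0->s2 s1-1->s3 s2-0->s2 s2-1->s4 s3-0->s4 s3-1->s5 s4-0->s4 s4-1->s6 s5-0->s6 s5-1->s7 s6-0->s6 s6-1->s8 s7-0->s8 s7-1->s1 s8-0->s8 s8-1->s2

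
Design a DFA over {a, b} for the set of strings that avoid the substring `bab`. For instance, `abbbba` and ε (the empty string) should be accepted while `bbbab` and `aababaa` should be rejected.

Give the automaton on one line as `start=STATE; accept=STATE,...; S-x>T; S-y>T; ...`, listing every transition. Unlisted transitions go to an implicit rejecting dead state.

start=q0; accept=q0,q1,q2; q0-a>q0; q0-b>q1; q1-a>q2; q1-b>q1; q2-a>q0; q2-b>q3; q3-a>q3; q3-b>q3

Track partial matches of the forbidden pattern `bab`. State q3 is a dead state reached once `bab` has occurred; every other state accepts. q0 means no part of `bab` is currently matched.
        a   b  
>* q0   q0  q1 
 * q1   q2  q1 
 * q2   q0  q3 
   q3   q3  q3 
(> = start, * = accepting)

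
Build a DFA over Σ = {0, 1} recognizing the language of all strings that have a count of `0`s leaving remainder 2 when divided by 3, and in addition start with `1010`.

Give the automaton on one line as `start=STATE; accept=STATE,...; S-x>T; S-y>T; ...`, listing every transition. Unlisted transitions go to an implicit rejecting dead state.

start=A; accept=H; A-0>B; A-1>C; B-0>D; B-1>B; C-0>E; C-1>F; D-0>F; D-1>D; E-0>D; E-1>G; F-0>B; F-1>F; G-0>H; G-1>B; H-0>I; H-1>H; I-0>J; I-1>I; J-0>H; J-1>J

Build one automaton per condition and run them in lockstep. One (3 states) tracks the count of `0`s modulo 3; the other (6 states) tracks whether the input so far still matches the prefix `1010`. Each combined state is a pair, one component from each; accept when both components accept.
       0  1 
>  A   B  C 
   B   D  B 
   C   E  F 
   D   F  D 
   E   D  G 
   F   B  F 
   G   H  B 
 * H   I  H 
   I   J  I 
   J   H  J 
(> = start, * = accepting)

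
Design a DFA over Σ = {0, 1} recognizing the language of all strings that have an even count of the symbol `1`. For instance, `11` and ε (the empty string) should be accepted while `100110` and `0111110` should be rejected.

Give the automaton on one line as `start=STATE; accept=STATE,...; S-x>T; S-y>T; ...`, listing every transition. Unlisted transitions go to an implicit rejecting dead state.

start=q0; accept=q0; q0-0>q0; q0-1>q1; q1-0>q1; q1-1>q0

Keep the running count of `1`s modulo 2: each `1` advances along the cycle q0 → q1 → q0 while other symbols loop. Accept at q0.
2 states suffice.
        0   1  
>* q0   q0  q1 
   q1   q1  q0 
(> = start, * = accepting)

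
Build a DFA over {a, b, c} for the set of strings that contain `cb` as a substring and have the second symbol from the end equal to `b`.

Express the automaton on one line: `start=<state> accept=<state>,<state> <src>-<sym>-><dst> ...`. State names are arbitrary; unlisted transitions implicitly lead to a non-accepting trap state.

start=q0 accept=q3,q4 q0-a->q0 q0-b->q0 q0-c->q1 q1-a->q0 q1-b->q2 q1-c->q1 q2-a->q3 q2-b->q4 q2-c->q3 q3-a->q5 q3-b->q2 q3-c->q5 q4-a->q3 q4-b->q4 q4-c->q3 q5-a->q5 q5-b->q2 q5-c->q5

Build one automaton per condition and run them in lockstep. One (3 states) tracks whether and how much of `cb` has been seen; the other (13 states) tracks the last 2 symbols read. Each combined state is a pair, one component from each; accept when both components accept. After merging equivalent states the machine shrinks.
        a   b   c  
>  q0   q0  q0  q1 
   q1   q0  q2  q1 
   q2   q3  q4  q3 
 * q3   q5  q2  q5 
 * q4   q3  q4  q3 
   q5   q5  q2  q5 
(> = start, * = accepting)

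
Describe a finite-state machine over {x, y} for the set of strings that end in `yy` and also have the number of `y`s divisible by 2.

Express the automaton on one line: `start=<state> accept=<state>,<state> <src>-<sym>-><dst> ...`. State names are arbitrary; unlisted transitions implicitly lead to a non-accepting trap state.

start=s0 accept=s3 s0-x->s0 s0-y->s1 s1-x->s2 s1-y->s3 s2-x->s2 s2-y->s4 s3-x->s0 s3-y->s5 s4-x->s0 s4-y->s5 s5-x->s2 s5-y->s3

Handle the two conditions separately and then intersect. One (3 states) tracks how much of the suffix `yy` has currently been matched; the other (2 states) tracks the count of `y`s modulo 2. Each combined state is a pair, one component from each; accept when both components accept.
6 states suffice.
        x   y  
>  s0   s0  s1 
   s1   s2  s3 
   s2   s2  s4 
 * s3   s0  s5 
   s4   s0  s5 
   s5   s2  s3 
(> = start, * = accepting)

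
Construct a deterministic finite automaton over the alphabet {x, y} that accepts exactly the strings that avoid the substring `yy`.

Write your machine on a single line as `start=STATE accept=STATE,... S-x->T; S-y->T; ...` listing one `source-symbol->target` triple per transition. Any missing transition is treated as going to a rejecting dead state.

start=q0; accept=q0,q1; q0-x->q0; q0-y->q1; q1-x->q0; q1-y->q2; q2-x->q2; q2-y->q2

Track partial matches of the forbidden pattern `yy`. State q2 is a dead state reached once `yy` has occurred; every other state accepts. q0 means no part of `yy` is currently matched.
A 3-state machine:
        x   y  
>* q0   q0  q1 
 * q1   q0  q2 
   q2   q2  q2 
(> = start, * = accepting)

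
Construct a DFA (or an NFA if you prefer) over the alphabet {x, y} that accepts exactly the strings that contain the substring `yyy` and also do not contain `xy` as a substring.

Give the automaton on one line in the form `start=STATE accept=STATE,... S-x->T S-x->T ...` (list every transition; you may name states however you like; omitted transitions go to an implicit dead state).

Handle the two conditions separately and then intersect. One (4 states) tracks whether and how much of `yyy` has been seen; the other (3 states) tracks partial matches of the forbidden pattern `xy`. Each combined state is a pair, one component from each; accept when both components accept. Minimizing collapses redundant product states.
        x   y  
>  S0   S1  S2 
   S1   S1  S1 
   S2   S1  S3 
   S3   S1  S4 
 * S4   S5  S4 
 * S5   S5  S1 
(> = start, * = accepting)

start=S0 accept=S4,S5 S0-x->S1 S0-y->S2 S1-x->S1 S1-y->S1 S2-x->S1 S2-y->S3 S3-x->S1 S3-y->S4 S4-x->S5 S4-y->S4 S5-x->S5 S5-y->S1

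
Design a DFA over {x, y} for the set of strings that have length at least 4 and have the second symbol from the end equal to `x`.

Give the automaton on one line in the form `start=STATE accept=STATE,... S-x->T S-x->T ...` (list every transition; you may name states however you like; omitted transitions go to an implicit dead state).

start=q0 accept=q11,q12,q15,q16 q0-x->q1 q0-y->q2 q1-x->q3 q1-y->q4 q2-x->q5 q2-y->q6 q3-x->q7 q3-y->q8 q4-x->q9 q4-y->q10 q5-x->q7 q5-y->q8 q6-x->q9 q6-y->q10 q7-x->q11 q7-y->q12 q8-x->q13 q8-y->q14 q9-x->q11 q9-y->q12 q10-x->q13 q10-y->q14 q11-x->q15 q11-y->q16 q12-x->q17 q12-y->q18 q13-x->q15 q13-y->q16 q14-x->q17 q14-y->q18 q15-x->q15 q15-y->q16 q16-x->q17 q16-y->q18 q17-x->q15 q17-y->q16 q18-x->q17 q18-y->q18

Run two small machines in parallel and take their product. One (6 states) tracks the input length, saturating at 5; the other (7 states) tracks the last 2 symbols read. Each combined state is a pair, one component from each; accept when both components accept.
          x    y  
>  q0     q1   q2 
   q1     q3   q4 
   q2     q5   q6 
   q3     q7   q8 
   q4     q9  q10 
   q5     q7   q8 
   q6     q9  q10 
   q7    q11  q12 
   q8    q13  q14 
   q9    q11  q12 
   q10   q13  q14 
 * q11   q15  q16 
 * q12   q17  q18 
   q13   q15  q16 
   q14   q17  q18 
 * q15   q15  q16 
 * q16   q17  q18 
   q17   q15  q16 
   q18   q17  q18 
(> = start, * = accepting)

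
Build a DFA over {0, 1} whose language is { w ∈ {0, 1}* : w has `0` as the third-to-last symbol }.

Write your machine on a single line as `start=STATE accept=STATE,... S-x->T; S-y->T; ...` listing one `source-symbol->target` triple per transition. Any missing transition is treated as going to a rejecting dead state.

Because acceptance depends on a position counted from the end, the machine has to buffer the most recent 3 symbols. Make each state the string of the last up-to-3 symbols read; on input `x` shift the window left and append `x`. Accept when the buffered window has length 3 and begins with `0`.
With 15 states:
       0  1 
>  A   B  C 
   B   D  E 
   C   F  G 
   D   H  I 
   E   J  K 
   F   L  M 
   G   N  O 
 * H   H  I 
 * I   J  K 
 * J   L  M 
 * K   N  O 
   L   H  I 
   M   J  K 
   N   L  M 
   O   N  O 
(> = start, * = accepting)

start=A; accept=H,I,J,K; A-0->B; A-1->C; B-0->D; B-1->E; C-0->F; C-1->G; D-0->H; D-1->I; E-0->J; E-1->K; F-0->L; F-1->M; G-0->N; G-1->O; H-0->H; H-1->I; I-0->J; I-1->K; J-0->L; J-1->M; K-0->N; K-1->O; L-0->H; L-1->I; M-0->J; M-1->K; N-0->L; N-1->M; O-0->N; O-1->O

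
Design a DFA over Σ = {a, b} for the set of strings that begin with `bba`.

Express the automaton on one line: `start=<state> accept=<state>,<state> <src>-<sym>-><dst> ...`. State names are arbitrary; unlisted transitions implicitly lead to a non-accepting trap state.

start=q0 accept=q3 q0-a->q4 q0-b->q1 q1-a->q4 q1-b->q2 q2-a->q3 q2-b->q4 q3-a->q3 q3-b->q3 q4-a->q4 q4-b->q4

Check the first 3 symbols one by one: q0 through q2 record how many have matched `bba` so far; any wrong symbol goes to the dead state q4. After all 3 match we enter the accepting sink q3.
        a   b  
>  q0   q4  q1 
   q1   q4  q2 
   q2   q3  q4 
 * q3   q3  q3 
   q4   q4  q4 
(> = start, * = accepting)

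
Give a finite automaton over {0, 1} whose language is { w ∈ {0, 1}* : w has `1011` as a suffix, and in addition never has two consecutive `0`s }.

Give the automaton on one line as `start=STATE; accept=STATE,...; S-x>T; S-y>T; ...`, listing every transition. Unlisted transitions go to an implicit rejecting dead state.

start=s0; accept=s6; s0-0>s1; s0-1>s2; s1-0>s3; s1-1>s2; s2-0>s4; s2-1>s2; s3-0>s3; s3-1>s3; s4-0>s3; s4-1>s5; s5-0>s4; s5-1>s6; s6-0>s4; s6-1>s2

Run two small machines in parallel and take their product. The first has 5 states tracking how much of the suffix `1011` has currently been matched; the second has 3 states tracking partial matches of the forbidden pattern `00`. A product state is a pair (one from each), accepting exactly when both do. After merging equivalent states the machine shrinks.
With 7 states:
        0   1  
>  s0   s1  s2 
   s1   s3  s2 
   s2   s4  s2 
   s3   s3  s3 
   s4   s3  s5 
   s5   s4  s6 
 * s6   s4  s2 
(> = start, * = accepting)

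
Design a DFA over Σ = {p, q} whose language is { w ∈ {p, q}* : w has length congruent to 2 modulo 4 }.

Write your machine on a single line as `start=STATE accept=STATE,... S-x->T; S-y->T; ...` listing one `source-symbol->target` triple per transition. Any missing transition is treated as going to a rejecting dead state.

start=A; accept=C; A-p->B; A-q->B; B-p->C; B-q->C; C-p->D; C-q->D; D-p->A; D-q->A

Only the length mod 4 matters, so use a 4-cycle: from any state, every input symbol moves to the next state, wrapping D back to A. Mark C accepting.
       p  q 
>  A   B  B 
   B   C  C 
 * C   D  D 
   D   A  A 
(> = start, * = accepting)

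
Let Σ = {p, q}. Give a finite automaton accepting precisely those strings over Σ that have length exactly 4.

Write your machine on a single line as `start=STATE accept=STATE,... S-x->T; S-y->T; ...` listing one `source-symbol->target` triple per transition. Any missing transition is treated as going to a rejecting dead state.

start=A; accept=E; A-p->B; A-q->B; B-p->C; B-q->C; C-p->D; C-q->D; D-p->E; D-q->E; E-p->F; E-q->F; F-p->F; F-q->F

Count input length up to 5: every symbol moves from A toward F, which means 'more than 4' and absorbs. Accept from {E}.
A 6-state machine:
       p  q 
>  A   B  B 
   B   C  C 
   C   D  D 
   D   E  E 
 * E   F  F 
   F   F  F 
(> = start, * = accepting)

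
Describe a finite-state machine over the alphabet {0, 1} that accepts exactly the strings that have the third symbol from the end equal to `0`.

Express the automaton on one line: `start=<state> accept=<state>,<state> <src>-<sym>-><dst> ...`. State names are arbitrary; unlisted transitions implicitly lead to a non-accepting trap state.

A DFA must remember the last 3 symbols (since which symbol is third-to-last isn't known until the input ends). Use one state per possible window of the last ≤3 symbols; accept from those whose window starts with `0`.
15 states suffice.
       0  1 
>  A   B  C 
   B   D  E 
   C   F  G 
   D   H  I 
   E   J  K 
   F   L  M 
   G   N  O 
 * H   H  I 
 * I   J  K 
 * J   L  M 
 * K   N  O 
   L   H  I 
   M   J  K 
   N   L  M 
   O   N  O 
(> = start, * = accepting)

start=A accept=H,I,J,K A-0->B A-1->C B-0->D B-1->E C-0->F C-1->G D-0->H D-1->I E-0->J E-1->K F-0->L F-1->M G-0->N G-1->O H-0->H H-1->I I-0->J I-1->K J-0->L J-1->M K-0->N K-1->O L-0->H L-1->I M-0->J M-1->K N-0->L N-1->M O-0->N O-1->O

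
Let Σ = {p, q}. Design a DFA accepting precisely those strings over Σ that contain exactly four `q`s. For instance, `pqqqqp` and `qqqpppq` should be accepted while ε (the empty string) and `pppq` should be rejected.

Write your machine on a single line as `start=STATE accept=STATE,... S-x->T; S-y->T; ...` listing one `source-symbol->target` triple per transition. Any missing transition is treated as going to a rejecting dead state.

Only the number of `q`s matters, and only up to 5. Make a chain S0 → S1 → S2 → S3 → S4 → S5 advanced by each `q` (with S5 absorbing); every other symbol self-loops. The accepting set is {S4}.
With 6 states:
        p   q  
>  S0   S0  S1 
   S1   S1  S2 
   S2   S2  S3 
   S3   S3  S4 
 * S4   S4  S5 
   S5   S5  S5 
(> = start, * = accepting)

start=S0; accept=S4; S0-p->S0; S0-q->S1; S1-p->S1; S1-q->S2; S2-p->S2; S2-q->S3; S3-p->S3; S3-q->S4; S4-p->S4; S4-q->S5; S5-p->S5; S5-q->S5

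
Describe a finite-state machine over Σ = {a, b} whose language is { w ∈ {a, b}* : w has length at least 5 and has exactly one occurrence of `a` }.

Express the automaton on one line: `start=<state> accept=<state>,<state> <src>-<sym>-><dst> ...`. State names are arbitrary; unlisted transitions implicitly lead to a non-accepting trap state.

start=q0 accept=q13,q16 q0-a->q1 q0-b->q2 q1-a->q3 q1-b->q4 q2-a->q4 q2-b->q5 q3-a->q6 q3-b->q6 q4-a->q6 q4-b->q7 q5-a->q7 q5-b->q8 q6-a->q9 q6-b->q9 q7-a->q9 q7-b->q10 q8-a->q10 q8-b->q11 q9-a->q12 q9-b->q12 q10-a->q12 q10-b->q13 q11-a->q13 q11-b->q14 q12-a->q15 q12-b->q15 q13-a->q15 q13-b->q16 q14-a->q16 q14-b->q17 q15-a->q15 q15-b->q15 q16-a->q15 q16-b->q16 q17-a->q16 q17-b->q17

Run two small machines in parallel and take their product. One (7 states) tracks the input length, saturating at 6; the other (3 states) tracks the count of `a`s, saturating at 2. Each combined state is a pair, one component from each; accept when both components accept.
With 18 states:
          a    b  
>  q0     q1   q2 
   q1     q3   q4 
   q2     q4   q5 
   q3     q6   q6 
   q4     q6   q7 
   q5     q7   q8 
   q6     q9   q9 
   q7     q9  q10 
   q8    q10  q11 
   q9    q12  q12 
   q10   q12  q13 
   q11   q13  q14 
   q12   q15  q15 
 * q13   q15  q16 
   q14   q16  q17 
   q15   q15  q15 
 * q16   q15  q16 
   q17   q16  q17 
(> = start, * = accepting)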